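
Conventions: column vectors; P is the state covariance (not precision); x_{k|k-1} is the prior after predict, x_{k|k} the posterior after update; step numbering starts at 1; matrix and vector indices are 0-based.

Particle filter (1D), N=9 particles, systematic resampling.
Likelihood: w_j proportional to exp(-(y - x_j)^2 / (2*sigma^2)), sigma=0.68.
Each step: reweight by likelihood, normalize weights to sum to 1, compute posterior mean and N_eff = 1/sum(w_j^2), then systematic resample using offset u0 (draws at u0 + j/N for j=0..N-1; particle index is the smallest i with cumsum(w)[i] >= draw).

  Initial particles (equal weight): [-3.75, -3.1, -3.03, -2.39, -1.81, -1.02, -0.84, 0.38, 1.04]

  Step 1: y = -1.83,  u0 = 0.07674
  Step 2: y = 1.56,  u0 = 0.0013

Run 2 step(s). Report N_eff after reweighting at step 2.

N_eff = 2.4212

step 1: w=[0.0063, 0.0591, 0.0712, 0.2407, 0.3377, 0.1662, 0.1171, 0.0017, 0.0000]  mean=-1.8761  Neff=4.5061  idx=[2, 3, 3, 4, 4, 4, 5, 5, 6]
step 2: w=[0.0000, 0.0000, 0.0000, 0.0013, 0.0013, 0.0013, 0.2148, 0.2148, 0.5663]  mean=-0.9213  Neff=2.4212  idx=[3, 6, 7, 7, 8, 8, 8, 8, 8]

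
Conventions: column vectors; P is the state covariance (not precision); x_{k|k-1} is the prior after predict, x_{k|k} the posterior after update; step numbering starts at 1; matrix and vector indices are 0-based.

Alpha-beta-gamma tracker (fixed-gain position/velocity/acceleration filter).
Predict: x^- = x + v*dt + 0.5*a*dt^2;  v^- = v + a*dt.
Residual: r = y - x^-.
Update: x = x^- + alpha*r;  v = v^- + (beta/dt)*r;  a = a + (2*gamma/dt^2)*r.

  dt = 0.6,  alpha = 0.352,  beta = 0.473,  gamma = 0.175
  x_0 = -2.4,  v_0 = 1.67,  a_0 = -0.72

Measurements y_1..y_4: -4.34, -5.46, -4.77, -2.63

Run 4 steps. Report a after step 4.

step 1: x_pred=-1.5276  r=-2.8124  x^+=-2.5176  v^+=-0.9791  a^+=-3.4543
step 2: x_pred=-3.7268  r=-1.7332  x^+=-4.3369  v^+=-4.4180  a^+=-5.1393
step 3: x_pred=-7.9128  r=3.1428  x^+=-6.8065  v^+=-5.0241  a^+=-2.0839
step 4: x_pred=-10.1960  r=7.5660  x^+=-7.5328  v^+=-0.3098  a^+=5.2720

a_post = 5.2720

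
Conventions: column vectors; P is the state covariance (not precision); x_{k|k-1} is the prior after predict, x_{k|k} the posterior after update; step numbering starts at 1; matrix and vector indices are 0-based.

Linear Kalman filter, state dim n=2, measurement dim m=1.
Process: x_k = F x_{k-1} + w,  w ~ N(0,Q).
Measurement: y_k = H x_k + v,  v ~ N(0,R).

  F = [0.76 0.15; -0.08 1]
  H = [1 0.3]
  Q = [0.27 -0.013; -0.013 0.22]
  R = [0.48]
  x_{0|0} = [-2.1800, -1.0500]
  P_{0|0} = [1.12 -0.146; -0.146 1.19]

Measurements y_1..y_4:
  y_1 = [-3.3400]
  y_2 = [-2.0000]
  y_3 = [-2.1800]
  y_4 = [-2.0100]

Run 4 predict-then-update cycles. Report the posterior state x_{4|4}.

step 1: x^-=[-1.8143, -0.8756]  P^-=[0.9104 -0.0118; -0.0118 1.4405]  S=[1.5130]  K=[0.5994; 0.2778]  nu=[-1.2630]  x^+=[-2.5713, -1.2265]  P^+=[0.3668 -0.2638; -0.2638 1.3237]
step 2: x^-=[-2.1382, -1.0208]  P^-=[0.4515 -0.0340; -0.0340 1.5883]  S=[1.0541]  K=[0.4187; 0.4198]  nu=[0.4444]  x^+=[-1.9521, -0.8342]  P^+=[0.2668 -0.2193; -0.2193 1.4026]
step 3: x^-=[-1.6087, -0.6781]  P^-=[0.4056 0.0171; 0.0171 1.6594]  S=[1.0453]  K=[0.3930; 0.4926]  nu=[-0.3678]  x^+=[-1.7533, -0.8593]  P^+=[0.2442 -0.1852; -0.1852 1.4057]
step 4: x^-=[-1.4614, -0.7190]  P^-=[0.4004 0.0445; 0.0445 1.6569]  S=[1.0562]  K=[0.3918; 0.5127]  nu=[-0.3329]  x^+=[-1.5918, -0.8897]  P^+=[0.2383 -0.1677; -0.1677 1.3792]

x_post = [-1.5918, -0.8897]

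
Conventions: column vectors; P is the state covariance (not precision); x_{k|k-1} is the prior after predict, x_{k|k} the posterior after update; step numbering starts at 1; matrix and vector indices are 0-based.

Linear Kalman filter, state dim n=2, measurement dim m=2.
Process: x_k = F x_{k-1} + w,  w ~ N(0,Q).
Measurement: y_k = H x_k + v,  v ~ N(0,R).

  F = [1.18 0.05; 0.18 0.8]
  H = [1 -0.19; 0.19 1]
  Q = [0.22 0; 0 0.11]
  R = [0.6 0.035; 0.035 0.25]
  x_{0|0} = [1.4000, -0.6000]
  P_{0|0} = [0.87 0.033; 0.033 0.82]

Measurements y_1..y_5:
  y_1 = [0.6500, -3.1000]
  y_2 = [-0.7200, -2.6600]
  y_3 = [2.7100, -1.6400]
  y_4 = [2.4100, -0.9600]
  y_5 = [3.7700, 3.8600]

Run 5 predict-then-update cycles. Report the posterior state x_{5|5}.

x_post = [3.5663, 1.0300]

step 1: x^-=[1.6220, -0.2280]  P^-=[1.4373 0.2490; 0.2490 0.6725]  S=[1.9670 0.4204; 0.4204 1.0690]  K=[0.6576 0.2299; -0.0898 0.7087]  nu=[-1.0153, -3.1802]  x^+=[0.2234, -2.3905]  P^+=[0.4033 0.0038; 0.0038 0.1733]
step 2: x^-=[0.1441, -1.8722]  P^-=[0.7825 0.0963; 0.0963 0.2351]  S=[1.3544 0.2318; 0.2318 0.5499]  K=[0.5259 0.2237; -0.0439 0.4793]  nu=[-1.2198, -0.8152]  x^+=[-0.6798, -2.2093]  P^+=[0.3258 0.0124; 0.0124 0.1159]
step 3: x^-=[-0.9127, -1.8898]  P^-=[0.6753 0.0857; 0.0857 0.1983]  S=[1.2499 0.2082; 0.2082 0.5053]  K=[0.4904 0.2214; -0.0347 0.4391]  nu=[3.2636, 0.4232]  x^+=[0.7815, -1.8174]  P^+=[0.3048 0.0146; 0.0146 0.1058]
step 4: x^-=[0.8313, -1.3132]  P^-=[0.6463 0.0829; 0.0829 0.1918]  S=[1.2218 0.2013; 0.2013 0.4966]  K=[0.4799 0.2197; -0.0330 0.4313]  nu=[1.3292, 0.1953]  x^+=[1.5121, -1.2729]  P^+=[0.2985 0.0150; 0.0150 0.1038]
step 5: x^-=[1.7206, -0.7461]  P^-=[0.6377 0.0819; 0.0819 0.1904]  S=[1.2134 0.1989; 0.1989 0.4946]  K=[0.4768 0.2187; -0.0328 0.4297]  nu=[1.9076, 4.2792]  x^+=[3.5663, 1.0300]  P^+=[0.2966 0.0150; 0.0150 0.1034]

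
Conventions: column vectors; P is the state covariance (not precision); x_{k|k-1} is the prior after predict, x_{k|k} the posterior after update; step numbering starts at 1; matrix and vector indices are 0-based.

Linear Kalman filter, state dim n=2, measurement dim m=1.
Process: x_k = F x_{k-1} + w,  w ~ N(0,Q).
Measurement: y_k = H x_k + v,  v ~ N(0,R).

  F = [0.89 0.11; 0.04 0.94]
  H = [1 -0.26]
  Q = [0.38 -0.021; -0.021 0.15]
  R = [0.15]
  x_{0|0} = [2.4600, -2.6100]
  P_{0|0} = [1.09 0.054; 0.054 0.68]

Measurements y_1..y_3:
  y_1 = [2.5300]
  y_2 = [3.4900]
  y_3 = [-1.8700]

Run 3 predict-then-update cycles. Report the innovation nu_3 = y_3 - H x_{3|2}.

step 1: x^-=[1.9023, -2.3550]  P^-=[1.2622 0.1335; 0.1335 0.7567]  S=[1.3939]  K=[0.8806; -0.0453]  nu=[0.0154]  x^+=[1.9159, -2.3557]  P^+=[0.1813 0.1892; 0.1892 0.7538]
step 2: x^-=[1.4460, -2.1377]  P^-=[0.5698 0.2225; 0.2225 0.8306]  S=[0.6602]  K=[0.7754; 0.0099]  nu=[1.4882]  x^+=[2.5999, -2.1230]  P^+=[0.1728 0.2174; 0.2174 0.8305]
step 3: x^-=[2.0804, -1.8916]  P^-=[0.5695 0.2539; 0.2539 0.9005]  S=[0.6484]  K=[0.7766; 0.0305]  nu=[-4.4422]  x^+=[-1.3693, -2.0269]  P^+=[0.1785 0.2385; 0.2385 0.8999]

innov = [-4.4422]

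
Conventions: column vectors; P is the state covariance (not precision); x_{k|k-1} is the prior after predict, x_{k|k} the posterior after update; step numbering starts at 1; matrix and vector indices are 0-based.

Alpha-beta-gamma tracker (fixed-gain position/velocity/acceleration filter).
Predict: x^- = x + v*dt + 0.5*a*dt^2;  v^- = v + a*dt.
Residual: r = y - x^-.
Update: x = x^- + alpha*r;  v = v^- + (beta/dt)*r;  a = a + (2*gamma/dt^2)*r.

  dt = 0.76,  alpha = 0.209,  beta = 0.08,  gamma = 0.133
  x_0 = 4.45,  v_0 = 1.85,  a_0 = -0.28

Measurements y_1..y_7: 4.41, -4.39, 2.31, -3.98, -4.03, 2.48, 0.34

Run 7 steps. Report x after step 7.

step 1: x_pred=5.7751  r=-1.3651  x^+=5.4898  v^+=1.4935  a^+=-0.9087
step 2: x_pred=6.3625  r=-10.7525  x^+=4.1152  v^+=-0.3289  a^+=-5.8605
step 3: x_pred=2.1727  r=0.1373  x^+=2.2014  v^+=-4.7684  a^+=-5.7972
step 4: x_pred=-3.0969  r=-0.8831  x^+=-3.2814  v^+=-9.2673  a^+=-6.2039
step 5: x_pred=-12.1163  r=8.0863  x^+=-10.4263  v^+=-13.1311  a^+=-2.4800
step 6: x_pred=-21.1221  r=23.6021  x^+=-16.1893  v^+=-12.5315  a^+=8.3894
step 7: x_pred=-23.2903  r=23.6303  x^+=-18.3516  v^+=-3.6681  a^+=19.2718

x_post = -18.3516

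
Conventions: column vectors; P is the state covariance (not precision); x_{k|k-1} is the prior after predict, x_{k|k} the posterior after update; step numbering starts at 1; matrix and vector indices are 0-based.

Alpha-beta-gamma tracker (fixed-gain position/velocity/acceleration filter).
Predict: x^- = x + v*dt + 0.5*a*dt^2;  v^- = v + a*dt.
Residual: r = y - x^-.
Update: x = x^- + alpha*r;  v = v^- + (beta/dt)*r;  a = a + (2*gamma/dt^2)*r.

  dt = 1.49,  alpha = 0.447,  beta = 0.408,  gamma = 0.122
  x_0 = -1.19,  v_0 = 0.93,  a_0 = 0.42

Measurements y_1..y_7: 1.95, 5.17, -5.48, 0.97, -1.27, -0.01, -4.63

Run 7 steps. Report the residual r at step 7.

step 1: x_pred=0.6619  r=1.2881  x^+=1.2377  v^+=1.9085  a^+=0.5616
step 2: x_pred=4.7047  r=0.4653  x^+=4.9127  v^+=2.8726  a^+=0.6127
step 3: x_pred=9.8731  r=-15.3531  x^+=3.0103  v^+=-0.4185  a^+=-1.0747
step 4: x_pred=1.1937  r=-0.2237  x^+=1.0937  v^+=-2.0810  a^+=-1.0993
step 5: x_pred=-3.2273  r=1.9573  x^+=-2.3524  v^+=-3.1830  a^+=-0.8842
step 6: x_pred=-8.0765  r=8.0665  x^+=-4.4708  v^+=-2.2916  a^+=0.0024
step 7: x_pred=-7.8826  r=3.2526  x^+=-6.4287  v^+=-1.3974  a^+=0.3599

resid = 3.2526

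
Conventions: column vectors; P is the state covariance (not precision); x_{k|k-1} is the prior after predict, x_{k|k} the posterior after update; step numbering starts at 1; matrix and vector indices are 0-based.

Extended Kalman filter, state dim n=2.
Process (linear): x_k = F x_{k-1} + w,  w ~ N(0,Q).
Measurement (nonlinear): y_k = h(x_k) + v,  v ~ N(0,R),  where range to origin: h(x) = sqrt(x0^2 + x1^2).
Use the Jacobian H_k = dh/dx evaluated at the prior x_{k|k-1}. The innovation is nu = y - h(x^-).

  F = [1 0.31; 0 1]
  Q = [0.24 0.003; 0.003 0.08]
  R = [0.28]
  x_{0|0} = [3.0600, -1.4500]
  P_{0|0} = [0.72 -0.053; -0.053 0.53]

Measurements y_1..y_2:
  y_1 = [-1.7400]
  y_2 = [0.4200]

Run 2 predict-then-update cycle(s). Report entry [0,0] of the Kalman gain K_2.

K[0,0] = -0.6558

step 1: x^-=[2.6105, -1.4500]  P^-=[0.9781 0.1143; 0.1143 0.6100]  H_jac=[0.8742 -0.4856]  S=[1.0743]  K=[0.7443; -0.1827]  nu=[-4.7262]  x^+=[-0.9070, -0.5865]  P^+=[0.3830 0.2604; 0.2604 0.5741]
step 2: x^-=[-1.0888, -0.5865]  P^-=[0.8396 0.4414; 0.4414 0.6541]  H_jac=[-0.8804 -0.4742]  S=[1.4465]  K=[-0.6558; -0.4831]  nu=[-0.8167]  x^+=[-0.5533, -0.1919]  P^+=[0.2176 -0.0169; -0.0169 0.3166]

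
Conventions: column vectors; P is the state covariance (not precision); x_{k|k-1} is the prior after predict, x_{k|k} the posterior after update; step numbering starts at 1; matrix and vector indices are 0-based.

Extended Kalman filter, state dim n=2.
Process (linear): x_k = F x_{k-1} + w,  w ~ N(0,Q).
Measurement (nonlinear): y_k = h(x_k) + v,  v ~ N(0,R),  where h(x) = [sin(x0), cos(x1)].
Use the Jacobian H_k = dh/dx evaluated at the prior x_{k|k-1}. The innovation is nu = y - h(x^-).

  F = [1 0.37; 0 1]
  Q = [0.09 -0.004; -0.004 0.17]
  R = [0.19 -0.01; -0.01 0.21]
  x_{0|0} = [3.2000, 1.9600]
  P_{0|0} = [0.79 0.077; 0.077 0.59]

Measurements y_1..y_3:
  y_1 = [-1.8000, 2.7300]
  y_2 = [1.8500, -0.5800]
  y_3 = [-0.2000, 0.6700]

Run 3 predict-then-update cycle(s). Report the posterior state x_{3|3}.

step 1: x^-=[3.9252, 1.9600]  P^-=[1.0178 0.2913; 0.2913 0.7600]  H_jac=[-0.7084 0.0000; 0.0000 -0.9252]  S=[0.7007 0.1809; 0.1809 0.8606]  K=[-1.0024 -0.1024; -0.0883 -0.7985]  nu=[-1.0942, 3.1095]  x^+=[4.7035, -0.4263]  P^+=[0.2674 0.0124; 0.0124 0.1803]
step 2: x^-=[4.5458, -0.4263]  P^-=[0.3913 0.0751; 0.0751 0.3503]  H_jac=[-0.1658 0.0000; 0.0000 0.4135]  S=[0.2008 -0.0152; -0.0152 0.2699]  K=[-0.3159 0.0974; -0.0216 0.5355]  nu=[2.8362, -1.4905]  x^+=[3.5047, -1.2858]  P^+=[0.3678 0.0571; 0.0571 0.2725]
step 3: x^-=[3.0290, -1.2858]  P^-=[0.5373 0.1539; 0.1539 0.4425]  H_jac=[-0.9937 0.0000; 0.0000 0.9597]  S=[0.7205 -0.1568; -0.1568 0.6175]  K=[-0.7292 0.0541; -0.0663 0.6708]  nu=[-0.3124, 0.3889]  x^+=[3.2778, -1.0043]  P^+=[0.1400 0.0194; 0.0194 0.1475]

x_post = [3.2778, -1.0043]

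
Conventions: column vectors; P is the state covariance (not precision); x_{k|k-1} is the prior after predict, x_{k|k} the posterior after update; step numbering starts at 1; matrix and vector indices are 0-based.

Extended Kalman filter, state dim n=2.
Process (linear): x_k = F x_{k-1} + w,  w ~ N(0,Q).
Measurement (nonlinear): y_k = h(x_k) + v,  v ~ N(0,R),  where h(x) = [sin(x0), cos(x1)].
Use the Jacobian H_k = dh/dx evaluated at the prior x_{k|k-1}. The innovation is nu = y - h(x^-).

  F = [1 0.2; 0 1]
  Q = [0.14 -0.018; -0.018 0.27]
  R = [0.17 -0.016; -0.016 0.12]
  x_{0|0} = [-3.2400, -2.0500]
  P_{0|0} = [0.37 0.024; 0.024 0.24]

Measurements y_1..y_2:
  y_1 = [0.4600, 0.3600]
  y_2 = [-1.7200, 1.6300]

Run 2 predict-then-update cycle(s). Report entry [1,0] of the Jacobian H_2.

step 1: x^-=[-3.6500, -2.0500]  P^-=[0.5292 0.0540; 0.0540 0.5100]  H_jac=[-0.8735 0.0000; 0.0000 0.8874]  S=[0.5738 -0.0579; -0.0579 0.5216]  K=[-0.8054 0.0025; 0.0053 0.8683]  nu=[-0.0268, 0.8211]  x^+=[-3.6263, -1.3372]  P^+=[0.1568 0.0149; 0.0149 0.1173]
step 2: x^-=[-3.8938, -1.3372]  P^-=[0.3074 0.0203; 0.0203 0.3873]  H_jac=[-0.7302 0.0000; 0.0000 0.9729]  S=[0.3339 -0.0304; -0.0304 0.4866]  K=[-0.6724 -0.0014; 0.0263 0.7760]  nu=[-2.4032, 1.3986]  x^+=[-2.2799, -0.3151]  P^+=[0.1565 0.0109; 0.0109 0.0953]

H_jac[1,0] = 0.0000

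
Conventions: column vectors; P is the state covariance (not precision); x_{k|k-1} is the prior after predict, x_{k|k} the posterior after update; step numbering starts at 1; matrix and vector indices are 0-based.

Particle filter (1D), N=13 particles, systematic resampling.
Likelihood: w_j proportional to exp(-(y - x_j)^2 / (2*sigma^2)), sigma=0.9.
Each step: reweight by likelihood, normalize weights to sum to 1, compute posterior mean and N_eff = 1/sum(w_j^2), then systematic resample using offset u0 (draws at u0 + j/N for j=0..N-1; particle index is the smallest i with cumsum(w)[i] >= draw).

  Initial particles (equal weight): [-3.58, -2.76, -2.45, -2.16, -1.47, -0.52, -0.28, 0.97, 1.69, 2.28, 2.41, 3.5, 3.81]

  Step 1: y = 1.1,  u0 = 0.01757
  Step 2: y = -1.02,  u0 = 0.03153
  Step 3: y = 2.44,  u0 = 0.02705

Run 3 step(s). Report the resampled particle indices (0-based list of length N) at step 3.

step 1: w=[0.0000, 0.0000, 0.0001, 0.0005, 0.0054, 0.0632, 0.0986, 0.3161, 0.2576, 0.1352, 0.1107, 0.0091, 0.0034]  mean=1.2923  Neff=4.7473  idx=[5, 6, 7, 7, 7, 7, 7, 8, 8, 8, 9, 9, 10]
step 2: w=[0.4202, 0.3497, 0.0425, 0.0425, 0.0425, 0.0425, 0.0425, 0.0053, 0.0053, 0.0053, 0.0006, 0.0006, 0.0003]  mean=-0.0799  Neff=3.2465  idx=[0, 0, 0, 0, 0, 0, 1, 1, 1, 1, 2, 4, 6]
step 3: w=[0.0052, 0.0052, 0.0052, 0.0052, 0.0052, 0.0052, 0.0121, 0.0121, 0.0121, 0.0121, 0.3068, 0.3068, 0.3068]  mean=0.8629  Neff=3.5326  idx=[5, 10, 10, 10, 10, 11, 11, 11, 11, 12, 12, 12, 12]

resampled_idx = [5, 10, 10, 10, 10, 11, 11, 11, 11, 12, 12, 12, 12]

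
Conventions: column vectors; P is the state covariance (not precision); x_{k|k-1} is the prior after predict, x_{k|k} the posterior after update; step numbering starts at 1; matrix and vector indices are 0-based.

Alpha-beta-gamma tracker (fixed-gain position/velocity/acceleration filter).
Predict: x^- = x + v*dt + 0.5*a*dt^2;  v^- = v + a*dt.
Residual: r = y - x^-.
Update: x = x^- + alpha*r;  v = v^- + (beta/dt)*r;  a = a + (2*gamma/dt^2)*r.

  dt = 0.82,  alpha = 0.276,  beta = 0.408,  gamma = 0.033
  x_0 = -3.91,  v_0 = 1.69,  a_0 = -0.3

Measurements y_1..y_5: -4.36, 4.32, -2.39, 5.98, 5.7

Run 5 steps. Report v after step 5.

v_post = 3.2249

step 1: x_pred=-2.6251  r=-1.7349  x^+=-3.1039  v^+=0.5808  a^+=-0.4703
step 2: x_pred=-2.7858  r=7.1058  x^+=-0.8246  v^+=3.7307  a^+=0.2272
step 3: x_pred=2.3109  r=-4.7009  x^+=1.0135  v^+=1.5780  a^+=-0.2342
step 4: x_pred=2.2287  r=3.7513  x^+=3.2640  v^+=3.2524  a^+=0.1340
step 5: x_pred=5.9760  r=-0.2760  x^+=5.8999  v^+=3.2249  a^+=0.1069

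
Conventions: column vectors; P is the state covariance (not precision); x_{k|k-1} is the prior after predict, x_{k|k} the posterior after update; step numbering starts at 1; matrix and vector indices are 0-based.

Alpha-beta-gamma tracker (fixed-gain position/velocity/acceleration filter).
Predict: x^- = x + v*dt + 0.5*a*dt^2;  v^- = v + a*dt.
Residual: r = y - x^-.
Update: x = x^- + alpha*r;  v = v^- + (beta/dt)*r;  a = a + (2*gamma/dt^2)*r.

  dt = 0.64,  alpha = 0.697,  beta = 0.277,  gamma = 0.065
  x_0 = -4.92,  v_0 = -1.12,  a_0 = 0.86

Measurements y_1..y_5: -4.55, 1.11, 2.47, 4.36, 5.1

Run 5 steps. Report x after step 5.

x_post = 6.4554

step 1: x_pred=-5.4607  r=0.9107  x^+=-4.8259  v^+=-0.1754  a^+=1.1490
step 2: x_pred=-4.7029  r=5.8129  x^+=-0.6513  v^+=3.0758  a^+=2.9939
step 3: x_pred=1.9304  r=0.5396  x^+=2.3065  v^+=5.2255  a^+=3.1652
step 4: x_pred=6.2991  r=-1.9391  x^+=4.9475  v^+=6.4120  a^+=2.5498
step 5: x_pred=9.5734  r=-4.4734  x^+=6.4554  v^+=6.1077  a^+=1.1300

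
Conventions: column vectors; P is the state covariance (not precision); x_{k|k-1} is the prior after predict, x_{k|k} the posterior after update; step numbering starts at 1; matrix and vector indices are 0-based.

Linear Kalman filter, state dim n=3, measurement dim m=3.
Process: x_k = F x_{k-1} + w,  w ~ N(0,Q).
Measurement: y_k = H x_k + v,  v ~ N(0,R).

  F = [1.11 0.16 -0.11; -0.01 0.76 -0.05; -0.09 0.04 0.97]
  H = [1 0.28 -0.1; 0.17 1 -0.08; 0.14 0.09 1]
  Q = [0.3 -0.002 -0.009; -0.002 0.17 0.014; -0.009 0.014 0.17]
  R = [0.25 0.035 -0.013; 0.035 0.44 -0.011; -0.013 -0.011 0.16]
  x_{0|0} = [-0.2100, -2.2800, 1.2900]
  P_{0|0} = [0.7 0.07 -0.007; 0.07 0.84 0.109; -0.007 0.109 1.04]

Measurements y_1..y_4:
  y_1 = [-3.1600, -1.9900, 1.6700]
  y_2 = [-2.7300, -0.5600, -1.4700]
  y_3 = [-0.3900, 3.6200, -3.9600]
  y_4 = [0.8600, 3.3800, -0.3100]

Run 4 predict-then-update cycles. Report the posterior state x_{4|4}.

x_post = [-0.2708, 1.8775, -1.0928]

step 1: x^-=[-0.7398, -1.7952, 1.1790]  P^-=[1.2193 0.1474 -0.1736; 0.1474 0.6485 0.0651; -0.1736 0.0651 1.1647]  S=[1.6454 0.5965 -0.0769; 0.5965 1.1756 0.0432; -0.0769 0.0432 1.3207]  K=[0.8168 -0.1030 0.0588; -0.0057 0.5681 0.0902; -0.1173 -0.0211 0.8618]  nu=[-1.7996, 0.0253, 0.7561]  x^+=[-2.1678, -1.7023, 2.0412]  P^+=[0.2129 -0.0556 -0.0249; -0.0556 0.2577 -0.0071; -0.0249 -0.0071 0.1438]
step 2: x^-=[-2.9032, -1.3741, 2.1069]  P^-=[0.5572 -0.0170 -0.0737; -0.0170 0.3206 0.0137; -0.0737 0.0137 0.3116]  S=[0.8399 0.2096 -0.0293; 0.2096 0.7727 0.0055; -0.0293 0.0055 0.4665]  K=[0.6879 -0.0788 0.0499; -0.0154 0.4133 0.0804; -0.0956 -0.0093 0.6426]  nu=[0.7686, 1.4762, -3.0468]  x^+=[-2.6429, -1.0207, 0.0619]  P^+=[0.1785 -0.0432 -0.0212; -0.0432 0.1876 -0.0023; -0.0212 -0.0023 0.1073]
step 3: x^-=[-3.1037, -0.7524, 0.2571]  P^-=[0.5160 -0.0156 -0.0618; -0.0156 0.2794 0.0160; -0.0618 0.0160 0.2766]  S=[0.7934 0.1909 -0.0199; 0.1909 0.7300 0.0080; -0.0199 0.0080 0.4341]  K=[0.6709 -0.0704 0.0530; -0.0123 0.3798 0.0823; -0.0901 -0.0059 0.6164]  nu=[2.9501, 4.9206, -3.7148]  x^+=[-1.6679, 0.7743, -2.3278]  P^+=[0.1735 -0.0392 -0.0202; -0.0392 0.1724 -0.0009; -0.0202 -0.0009 0.1028]
step 4: x^-=[-1.4714, 0.7215, -2.0769]  P^-=[0.5105 -0.0142 -0.0595; -0.0142 0.2705 0.0166; -0.0595 0.0166 0.2721]  S=[0.7874 0.1885 -0.0179; 0.1885 0.7211 0.0085; -0.0179 0.0085 0.4303]  K=[0.6684 -0.0682 0.0541; -0.0111 0.3718 0.0826; -0.0890 -0.0052 0.6129]  nu=[1.9217, 2.7425, 1.9080]  x^+=[-0.2708, 1.8775, -1.0928]  P^+=[0.1727 -0.0382 -0.0200; -0.0382 0.1687 -0.0006; -0.0200 -0.0006 0.1021]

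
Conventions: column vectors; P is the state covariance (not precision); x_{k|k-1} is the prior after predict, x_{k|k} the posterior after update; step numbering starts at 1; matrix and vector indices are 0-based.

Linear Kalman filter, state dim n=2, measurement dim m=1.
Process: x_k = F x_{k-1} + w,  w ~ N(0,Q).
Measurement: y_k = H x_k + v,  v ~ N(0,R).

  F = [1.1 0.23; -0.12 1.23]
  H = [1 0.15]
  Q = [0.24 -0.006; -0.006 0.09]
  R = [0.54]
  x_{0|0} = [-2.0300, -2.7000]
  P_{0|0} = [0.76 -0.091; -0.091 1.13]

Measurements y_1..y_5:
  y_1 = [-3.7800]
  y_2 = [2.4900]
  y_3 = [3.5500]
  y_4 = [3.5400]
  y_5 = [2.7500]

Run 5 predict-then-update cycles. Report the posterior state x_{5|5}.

step 1: x^-=[-2.8540, -3.0774]  P^-=[1.1733 0.0927; 0.0927 1.8374]  S=[1.7825]  K=[0.6661; 0.2067]  nu=[-0.4644]  x^+=[-3.1633, -3.1734]  P^+=[0.3826 -0.1526; -0.1526 1.7613]
step 2: x^-=[-4.2095, -3.5236]  P^-=[0.7189 0.2395; 0.2395 2.8052]  S=[1.3938]  K=[0.5415; 0.4737]  nu=[7.2281]  x^+=[-0.2954, -0.0995]  P^+=[0.3101 -0.1180; -0.1180 2.4924]
step 3: x^-=[-0.3478, -0.0870]  P^-=[0.6874 0.5017; 0.5017 3.9000]  S=[1.4656]  K=[0.5203; 0.7415]  nu=[3.9109]  x^+=[1.6872, 2.8128]  P^+=[0.2905 -0.0638; -0.0638 3.0943]
step 4: x^-=[2.5028, 3.2572]  P^-=[0.7230 0.7465; 0.7465 4.7944]  S=[1.5948]  K=[0.5235; 0.9190]  nu=[0.5486]  x^+=[2.7900, 3.7614]  P^+=[0.2858 -0.0208; -0.0208 3.4474]
step 5: x^-=[3.9342, 4.2917]  P^-=[0.7577 0.9039; 0.9039 5.3158]  S=[1.6885]  K=[0.5290; 1.0076]  nu=[-1.8279]  x^+=[2.9671, 2.4500]  P^+=[0.2851 0.0039; 0.0039 3.6016]

x_post = [2.9671, 2.4500]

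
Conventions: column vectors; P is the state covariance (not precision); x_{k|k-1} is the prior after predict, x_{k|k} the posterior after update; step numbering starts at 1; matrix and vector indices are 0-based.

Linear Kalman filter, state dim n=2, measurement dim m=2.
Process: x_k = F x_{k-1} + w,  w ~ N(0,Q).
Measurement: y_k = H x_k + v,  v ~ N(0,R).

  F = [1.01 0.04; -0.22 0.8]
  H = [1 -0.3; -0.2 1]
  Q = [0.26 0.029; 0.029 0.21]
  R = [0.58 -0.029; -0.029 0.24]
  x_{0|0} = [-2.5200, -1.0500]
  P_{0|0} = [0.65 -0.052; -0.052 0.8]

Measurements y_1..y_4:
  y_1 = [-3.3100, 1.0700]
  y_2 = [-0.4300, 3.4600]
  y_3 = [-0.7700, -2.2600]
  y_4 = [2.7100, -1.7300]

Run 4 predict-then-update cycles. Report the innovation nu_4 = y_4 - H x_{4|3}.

step 1: x^-=[-2.5872, -0.2856]  P^-=[0.9201 -0.1314; -0.1314 0.7718]  S=[1.6484 -0.5838; -0.5838 1.1011]  K=[0.5918 0.0273; 0.0450 0.7486]  nu=[-0.8085, 0.8382]  x^+=[-3.0427, 0.3055]  P^+=[0.3609 0.0616; 0.0616 0.1907]
step 2: x^-=[-3.0610, 0.9138]  P^-=[0.6334 0.0041; 0.0041 0.3278]  S=[1.2405 -0.2497; -0.2497 0.5915]  K=[0.5114 0.0086; 0.0386 0.5691]  nu=[2.9051, 1.9340]  x^+=[-1.5586, 2.1265]  P^+=[0.3112 0.0495; 0.0495 0.1454]
step 3: x^-=[-1.4891, 2.0441]  P^-=[0.5817 0.0040; 0.0040 0.3007]  S=[1.1863 -0.2312; -0.2312 0.5623]  K=[0.4896 0.0017; 0.0341 0.5473]  nu=[1.3324, -4.6020]  x^+=[-0.8444, -0.4290]  P^+=[0.2977 0.0457; 0.0457 0.1395]
step 4: x^-=[-0.8701, -0.1574]  P^-=[0.5676 0.0039; 0.0039 0.2976]  S=[1.1720 -0.2277; -0.2277 0.5587]  K=[0.4834 0.0008; 0.0329 0.5446]  nu=[3.5328, -1.7466]  x^+=[0.8364, -0.9923]  P^+=[0.2938 0.0449; 0.0449 0.1387]

innov = [3.5328, -1.7466]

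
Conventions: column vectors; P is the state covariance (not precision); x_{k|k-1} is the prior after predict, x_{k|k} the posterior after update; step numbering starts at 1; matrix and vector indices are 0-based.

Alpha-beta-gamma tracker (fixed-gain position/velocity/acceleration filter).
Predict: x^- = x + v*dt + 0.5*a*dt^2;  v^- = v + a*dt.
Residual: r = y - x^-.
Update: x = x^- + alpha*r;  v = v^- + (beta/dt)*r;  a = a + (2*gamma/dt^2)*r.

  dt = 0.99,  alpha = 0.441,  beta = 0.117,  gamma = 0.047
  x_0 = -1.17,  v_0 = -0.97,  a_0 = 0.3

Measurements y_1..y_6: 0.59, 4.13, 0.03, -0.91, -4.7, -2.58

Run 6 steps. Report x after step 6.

step 1: x_pred=-1.9833  r=2.5733  x^+=-0.8485  v^+=-0.3689  a^+=0.5468
step 2: x_pred=-0.9457  r=5.0757  x^+=1.2927  v^+=0.7723  a^+=1.0336
step 3: x_pred=2.5638  r=-2.5338  x^+=1.4464  v^+=1.4961  a^+=0.7906
step 4: x_pred=3.3150  r=-4.2250  x^+=1.4518  v^+=1.7795  a^+=0.3854
step 5: x_pred=3.4023  r=-8.1023  x^+=-0.1708  v^+=1.2035  a^+=-0.3917
step 6: x_pred=0.8287  r=-3.4087  x^+=-0.6745  v^+=0.4128  a^+=-0.7186

x_post = -0.6745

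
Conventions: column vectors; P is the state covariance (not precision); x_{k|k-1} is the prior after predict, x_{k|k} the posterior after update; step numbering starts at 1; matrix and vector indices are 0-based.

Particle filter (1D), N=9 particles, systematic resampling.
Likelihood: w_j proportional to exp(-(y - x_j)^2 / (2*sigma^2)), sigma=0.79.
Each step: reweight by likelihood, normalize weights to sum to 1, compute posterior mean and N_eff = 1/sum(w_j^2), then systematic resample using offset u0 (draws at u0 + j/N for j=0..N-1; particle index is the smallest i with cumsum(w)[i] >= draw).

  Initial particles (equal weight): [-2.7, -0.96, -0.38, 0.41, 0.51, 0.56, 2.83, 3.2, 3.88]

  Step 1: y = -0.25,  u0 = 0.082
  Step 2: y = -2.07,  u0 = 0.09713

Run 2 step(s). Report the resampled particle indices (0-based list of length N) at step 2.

step 1: w=[0.0023, 0.1860, 0.2749, 0.1965, 0.1754, 0.1647, 0.0001, 0.0000, 0.0000]  mean=-0.0265  Neff=4.8381  idx=[1, 2, 2, 2, 3, 3, 4, 5, 5]
step 2: w=[0.5292, 0.1441, 0.1441, 0.1441, 0.0103, 0.0103, 0.0069, 0.0056, 0.0056]  mean=-0.6541  Neff=2.9184  idx=[0, 0, 0, 0, 1, 1, 2, 3, 6]

resampled_idx = [0, 0, 0, 0, 1, 1, 2, 3, 6]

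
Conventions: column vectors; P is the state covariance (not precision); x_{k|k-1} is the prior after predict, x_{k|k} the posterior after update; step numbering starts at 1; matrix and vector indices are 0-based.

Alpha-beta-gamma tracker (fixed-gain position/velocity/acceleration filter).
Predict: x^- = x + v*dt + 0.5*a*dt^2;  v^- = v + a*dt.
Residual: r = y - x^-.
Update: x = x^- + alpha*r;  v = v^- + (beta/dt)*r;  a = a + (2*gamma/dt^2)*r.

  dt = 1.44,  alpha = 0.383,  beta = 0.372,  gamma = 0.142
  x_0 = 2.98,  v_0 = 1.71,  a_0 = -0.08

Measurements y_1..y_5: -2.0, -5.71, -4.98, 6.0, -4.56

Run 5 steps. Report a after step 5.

step 1: x_pred=5.3595  r=-7.3595  x^+=2.5408  v^+=-0.3064  a^+=-1.0880
step 2: x_pred=0.9716  r=-6.6816  x^+=-1.5875  v^+=-3.5991  a^+=-2.0031
step 3: x_pred=-8.8470  r=3.8670  x^+=-7.3659  v^+=-5.4846  a^+=-1.4734
step 4: x_pred=-16.7913  r=22.7913  x^+=-8.0623  v^+=-1.7186  a^+=1.6481
step 5: x_pred=-8.8283  r=4.2683  x^+=-7.1935  v^+=1.7573  a^+=2.2326

a_post = 2.2326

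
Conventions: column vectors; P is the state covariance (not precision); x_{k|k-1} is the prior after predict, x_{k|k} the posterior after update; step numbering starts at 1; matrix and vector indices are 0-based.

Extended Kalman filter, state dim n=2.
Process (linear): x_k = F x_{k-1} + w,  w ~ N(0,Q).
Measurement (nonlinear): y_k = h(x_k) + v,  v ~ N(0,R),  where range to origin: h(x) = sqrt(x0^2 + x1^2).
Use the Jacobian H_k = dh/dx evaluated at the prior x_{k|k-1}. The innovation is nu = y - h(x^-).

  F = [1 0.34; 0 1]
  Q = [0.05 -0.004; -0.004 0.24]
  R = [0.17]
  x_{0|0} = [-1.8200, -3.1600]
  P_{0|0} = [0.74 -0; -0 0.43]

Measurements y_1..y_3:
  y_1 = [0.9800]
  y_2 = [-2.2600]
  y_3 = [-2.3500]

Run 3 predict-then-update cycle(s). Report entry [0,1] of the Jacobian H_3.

H_jac[0,1] = 0.9618

step 1: x^-=[-2.8944, -3.1600]  P^-=[0.8397 0.1422; 0.1422 0.6700]  H_jac=[-0.6754 -0.7374]  S=[1.0591]  K=[-0.6345; -0.5572]  nu=[-3.3052]  x^+=[-0.7971, -1.3183]  P^+=[0.4133 -0.2323; -0.2323 0.3412]
step 2: x^-=[-1.2453, -1.3183]  P^-=[0.3448 -0.1203; -0.1203 0.5812]  H_jac=[-0.6867 -0.7269]  S=[0.5197]  K=[-0.2874; -0.6541]  nu=[-4.0735]  x^+=[-0.0746, 1.3462]  P^+=[0.3019 -0.2179; -0.2179 0.3588]
step 3: x^-=[0.3831, 1.3462]  P^-=[0.2451 -0.0999; -0.0999 0.5988]  H_jac=[0.2737 0.9618]  S=[0.6897]  K=[-0.0421; 0.7954]  nu=[-3.7497]  x^+=[0.5409, -1.6363]  P^+=[0.2439 -0.0768; -0.0768 0.1625]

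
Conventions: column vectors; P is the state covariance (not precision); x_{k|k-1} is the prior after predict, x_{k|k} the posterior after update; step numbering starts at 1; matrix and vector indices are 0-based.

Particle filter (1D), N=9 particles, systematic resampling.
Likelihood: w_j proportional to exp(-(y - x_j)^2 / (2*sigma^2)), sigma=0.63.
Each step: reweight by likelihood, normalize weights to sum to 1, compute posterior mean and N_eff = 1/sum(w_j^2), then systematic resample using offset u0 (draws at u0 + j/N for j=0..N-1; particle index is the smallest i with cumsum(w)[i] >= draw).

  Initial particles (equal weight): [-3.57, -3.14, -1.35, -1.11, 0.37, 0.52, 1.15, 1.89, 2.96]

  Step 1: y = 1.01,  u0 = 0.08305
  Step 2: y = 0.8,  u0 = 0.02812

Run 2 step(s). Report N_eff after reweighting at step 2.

step 1: w=[0.0000, 0.0000, 0.0003, 0.0013, 0.2210, 0.2736, 0.3612, 0.1396, 0.0031]  mean=0.9104  Neff=3.6547  idx=[4, 4, 5, 5, 6, 6, 6, 7, 7]
step 2: w=[0.1235, 0.1235, 0.1412, 0.1412, 0.1336, 0.1336, 0.1336, 0.0349, 0.0349]  mean=0.8311  Neff=7.9136  idx=[0, 1, 2, 2, 3, 4, 5, 6, 6]

N_eff = 7.9136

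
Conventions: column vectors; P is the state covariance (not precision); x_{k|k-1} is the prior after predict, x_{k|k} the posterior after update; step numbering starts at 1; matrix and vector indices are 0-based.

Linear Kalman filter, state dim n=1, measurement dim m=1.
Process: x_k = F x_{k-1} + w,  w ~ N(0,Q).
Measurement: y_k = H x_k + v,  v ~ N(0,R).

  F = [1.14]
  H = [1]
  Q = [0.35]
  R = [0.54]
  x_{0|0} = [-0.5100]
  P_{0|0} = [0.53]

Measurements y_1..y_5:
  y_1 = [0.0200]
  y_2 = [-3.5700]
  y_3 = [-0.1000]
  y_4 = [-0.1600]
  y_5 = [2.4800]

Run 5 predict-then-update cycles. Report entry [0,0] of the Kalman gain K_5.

K[0,0] = 0.5849

step 1: x^-=[-0.5814]  P^-=[1.0388]  S=[1.5788]  K=[0.6580]  nu=[0.6014]  x^+=[-0.1857]  P^+=[0.3553]
step 2: x^-=[-0.2117]  P^-=[0.8117]  S=[1.3517]  K=[0.6005]  nu=[-3.3583]  x^+=[-2.2284]  P^+=[0.3243]
step 3: x^-=[-2.5404]  P^-=[0.7714]  S=[1.3114]  K=[0.5882]  nu=[2.4404]  x^+=[-1.1049]  P^+=[0.3176]
step 4: x^-=[-1.2595]  P^-=[0.7628]  S=[1.3028]  K=[0.5855]  nu=[1.0995]  x^+=[-0.6157]  P^+=[0.3162]
step 5: x^-=[-0.7020]  P^-=[0.7609]  S=[1.3009]  K=[0.5849]  nu=[3.1820]  x^+=[1.1592]  P^+=[0.3158]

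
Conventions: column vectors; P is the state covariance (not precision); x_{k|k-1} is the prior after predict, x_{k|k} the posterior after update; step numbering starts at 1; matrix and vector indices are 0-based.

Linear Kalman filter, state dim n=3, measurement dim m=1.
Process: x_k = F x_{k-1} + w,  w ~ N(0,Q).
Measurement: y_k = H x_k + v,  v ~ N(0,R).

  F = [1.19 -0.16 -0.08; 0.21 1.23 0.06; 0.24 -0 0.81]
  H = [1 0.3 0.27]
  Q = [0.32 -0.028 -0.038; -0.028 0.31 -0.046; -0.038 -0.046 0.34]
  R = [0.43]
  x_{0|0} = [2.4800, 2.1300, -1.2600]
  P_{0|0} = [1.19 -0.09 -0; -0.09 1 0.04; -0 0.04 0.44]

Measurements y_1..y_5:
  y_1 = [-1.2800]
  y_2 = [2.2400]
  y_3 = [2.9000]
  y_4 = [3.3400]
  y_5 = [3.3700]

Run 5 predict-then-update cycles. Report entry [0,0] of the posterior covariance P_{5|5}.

step 1: x^-=[2.7112, 3.0651, -0.4254]  P^-=[2.0689 -0.0626 0.2716; -0.0626 1.8364 0.0486; 0.2716 0.0486 0.6972]  S=[2.8320]  K=[0.7498; 0.1771; 0.1675]  nu=[-4.7959]  x^+=[-0.8848, 2.2159, -1.2289]  P^+=[0.4767 -0.4386 -0.0841; -0.4386 1.7476 -0.0354; -0.0841 -0.0354 0.6177]
step 2: x^-=[-1.3091, 2.4660, -1.2077]  P^-=[1.2259 -0.8837 0.0001; -0.8837 2.7432 -0.1722; 0.0001 -0.1722 0.7400]  S=[1.3986]  K=[0.6869; -0.0767; 0.1060]  nu=[3.1354]  x^+=[0.8448, 2.2255, -0.8755]  P^+=[0.5659 -0.8101 -0.1018; -0.8101 2.7350 -0.1608; -0.1018 -0.1608 0.7243]
step 3: x^-=[0.7192, 2.8623, -0.5064]  P^-=[1.5197 -1.5750 0.0325; -1.5750 4.0306 -0.4004; 0.0325 -0.4004 0.8083]  S=[1.3791]  K=[0.7657; -0.3436; 0.0947]  nu=[1.4588]  x^+=[1.8363, 2.3609, -0.3682]  P^+=[0.7111 -1.2121 -0.0675; -1.2121 3.8677 -0.3555; -0.0675 -0.3555 0.7959]
step 4: x^-=[1.8369, 3.2675, 0.1424]  P^-=[1.8964 -2.3140 0.1424; -2.3140 5.5154 -0.6960; 0.1424 -0.6960 0.8769]  S=[1.4625]  K=[0.8483; -0.5793; 0.1165]  nu=[0.4844]  x^+=[2.2478, 2.9868, 0.1989]  P^+=[0.8439 -1.5952 -0.0021; -1.5952 5.0245 -0.5973; -0.0021 -0.5973 0.8571]
step 5: x^-=[2.1811, 4.1578, 0.7006]  P^-=[2.2418 -3.0270 0.2841; -3.0270 7.0396 -1.0282; 0.2841 -1.0282 0.9501]  S=[1.5453]  K=[0.9127; -0.7718; 0.1503]  nu=[-0.2476]  x^+=[1.9551, 4.3489, 0.6633]  P^+=[0.9545 -1.9384 0.0722; -1.9384 6.1191 -0.8490; 0.0722 -0.8490 0.9152]

P_post[0,0] = 0.9545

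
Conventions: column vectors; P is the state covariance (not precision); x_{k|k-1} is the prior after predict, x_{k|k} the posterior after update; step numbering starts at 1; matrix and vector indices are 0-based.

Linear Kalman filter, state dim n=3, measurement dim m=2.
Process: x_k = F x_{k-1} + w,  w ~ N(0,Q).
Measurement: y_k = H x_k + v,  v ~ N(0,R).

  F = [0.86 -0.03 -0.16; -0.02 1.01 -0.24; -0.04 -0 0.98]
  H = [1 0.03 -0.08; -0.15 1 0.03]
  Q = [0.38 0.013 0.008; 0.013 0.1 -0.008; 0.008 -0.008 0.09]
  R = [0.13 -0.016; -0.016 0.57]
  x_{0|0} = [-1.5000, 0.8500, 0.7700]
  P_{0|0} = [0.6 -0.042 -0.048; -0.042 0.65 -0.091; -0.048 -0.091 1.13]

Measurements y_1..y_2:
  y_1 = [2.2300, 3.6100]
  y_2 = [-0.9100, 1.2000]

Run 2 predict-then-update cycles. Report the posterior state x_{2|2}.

step 1: x^-=[-1.4387, 0.7037, 0.8146]  P^-=[0.8678 0.0137 -0.2280; 0.0137 0.8737 -0.3612; -0.2280 -0.3612 1.1800]  S=[1.0451 -0.0902; -0.0902 1.4406]  K=[0.8453 -0.0327; 0.1180 0.6050; -0.3381 -0.2236]  nu=[3.7128, 2.6661]  x^+=[1.6126, 2.7547, -1.0367]  P^+=[0.1144 -0.0163 0.0442; -0.0163 0.3449 -0.1455; 0.0442 -0.1455 1.0021]
step 2: x^-=[1.4701, 2.9988, -1.0805]  P^-=[0.4779 0.0384 -0.1113; 0.0384 0.5812 -0.3874; -0.1113 -0.3874 1.0492]  S=[0.6371 -0.0086; -0.0086 1.1291]  K=[0.7655 -0.0266; 0.1430 0.5004; -0.3288 -0.3029]  nu=[-2.5565, -1.5459]  x^+=[-0.4458, 1.8597, 0.2283]  P^+=[0.1034 -0.0131 0.0380; -0.0131 0.2866 -0.1881; 0.0380 -0.1881 0.8784]

x_post = [-0.4458, 1.8597, 0.2283]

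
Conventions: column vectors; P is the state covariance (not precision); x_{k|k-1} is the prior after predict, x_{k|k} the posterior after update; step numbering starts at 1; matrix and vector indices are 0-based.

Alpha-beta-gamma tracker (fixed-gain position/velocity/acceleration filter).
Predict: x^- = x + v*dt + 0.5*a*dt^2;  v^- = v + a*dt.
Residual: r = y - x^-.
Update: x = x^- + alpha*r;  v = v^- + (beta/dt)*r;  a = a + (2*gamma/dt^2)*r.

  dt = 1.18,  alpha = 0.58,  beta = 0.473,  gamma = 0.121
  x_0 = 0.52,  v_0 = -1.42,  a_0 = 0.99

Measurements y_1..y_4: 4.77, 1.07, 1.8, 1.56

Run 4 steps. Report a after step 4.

a_post = -0.4655

step 1: x_pred=-0.4664  r=5.2364  x^+=2.5707  v^+=1.8472  a^+=1.9001
step 2: x_pred=6.0732  r=-5.0032  x^+=3.1714  v^+=2.0837  a^+=1.0305
step 3: x_pred=6.3476  r=-4.5476  x^+=3.7100  v^+=1.4768  a^+=0.2401
step 4: x_pred=5.6199  r=-4.0599  x^+=3.2651  v^+=0.1328  a^+=-0.4655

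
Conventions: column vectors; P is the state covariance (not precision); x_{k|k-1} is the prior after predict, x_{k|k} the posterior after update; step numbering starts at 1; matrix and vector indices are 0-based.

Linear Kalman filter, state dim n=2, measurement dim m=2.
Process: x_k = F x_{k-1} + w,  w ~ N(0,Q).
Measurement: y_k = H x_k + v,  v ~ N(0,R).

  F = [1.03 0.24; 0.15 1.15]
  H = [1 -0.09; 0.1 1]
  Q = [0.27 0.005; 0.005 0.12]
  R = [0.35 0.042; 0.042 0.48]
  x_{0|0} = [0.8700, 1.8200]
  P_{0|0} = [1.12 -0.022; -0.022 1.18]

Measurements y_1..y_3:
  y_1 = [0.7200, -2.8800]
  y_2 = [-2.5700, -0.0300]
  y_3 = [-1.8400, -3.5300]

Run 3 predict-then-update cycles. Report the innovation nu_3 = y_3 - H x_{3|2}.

innov = [-0.2278, -2.0550]

step 1: x^-=[1.3329, 2.2235]  P^-=[1.5153 0.4769; 0.4769 1.6982]  S=[1.7932 0.5133; 0.5133 2.2887]  K=[0.7934 0.0966; -0.0402 0.7718]  nu=[-0.4128, -5.2368]  x^+=[0.4994, -1.8018]  P^+=[0.2864 0.0511; 0.0511 0.3637]
step 2: x^-=[0.0819, -1.9972]  P^-=[0.6200 0.2120; 0.2120 0.6250]  S=[0.9369 0.2578; 0.2578 1.1536]  K=[0.6138 0.1003; 0.0128 0.5573]  nu=[-2.8316, 1.9590]  x^+=[-1.4596, -0.9418]  P^+=[0.2237 0.0516; 0.0516 0.2629]
step 3: x^-=[-1.7294, -1.3020]  P^-=[0.5479 0.1750; 0.1750 0.4905]  S=[0.8704 0.2261; 0.2261 1.0110]  K=[0.5864 0.0962; 0.0211 0.4978]  nu=[-0.2278, -2.0550]  x^+=[-2.0606, -2.3297]  P^+=[0.2137 0.0494; 0.0494 0.2349]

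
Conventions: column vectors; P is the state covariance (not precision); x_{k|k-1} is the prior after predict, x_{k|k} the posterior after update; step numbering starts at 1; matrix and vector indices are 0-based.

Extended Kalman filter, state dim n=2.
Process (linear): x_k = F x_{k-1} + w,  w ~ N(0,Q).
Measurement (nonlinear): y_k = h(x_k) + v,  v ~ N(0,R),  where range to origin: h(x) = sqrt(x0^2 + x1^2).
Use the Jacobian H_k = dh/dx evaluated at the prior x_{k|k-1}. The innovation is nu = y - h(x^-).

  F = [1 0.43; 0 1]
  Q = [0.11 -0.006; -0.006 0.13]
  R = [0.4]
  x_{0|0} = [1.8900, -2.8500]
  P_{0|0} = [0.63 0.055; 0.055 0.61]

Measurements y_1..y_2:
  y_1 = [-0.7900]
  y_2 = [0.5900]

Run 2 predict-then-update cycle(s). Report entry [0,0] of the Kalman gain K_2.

step 1: x^-=[0.6645, -2.8500]  P^-=[0.9001 0.3113; 0.3113 0.7400]  H_jac=[0.2271 -0.9739]  S=[1.0106]  K=[-0.0978; -0.6432]  nu=[-3.7164]  x^+=[1.0278, -0.4596]  P^+=[0.8904 0.2478; 0.2478 0.3219]
step 2: x^-=[0.8301, -0.4596]  P^-=[1.2730 0.3802; 0.3802 0.4519]  H_jac=[0.8748 -0.4844]  S=[1.1581]  K=[0.8026; 0.0982]  nu=[-0.3589]  x^+=[0.5421, -0.4949]  P^+=[0.5270 0.2889; 0.2889 0.4408]

K[0,0] = 0.8026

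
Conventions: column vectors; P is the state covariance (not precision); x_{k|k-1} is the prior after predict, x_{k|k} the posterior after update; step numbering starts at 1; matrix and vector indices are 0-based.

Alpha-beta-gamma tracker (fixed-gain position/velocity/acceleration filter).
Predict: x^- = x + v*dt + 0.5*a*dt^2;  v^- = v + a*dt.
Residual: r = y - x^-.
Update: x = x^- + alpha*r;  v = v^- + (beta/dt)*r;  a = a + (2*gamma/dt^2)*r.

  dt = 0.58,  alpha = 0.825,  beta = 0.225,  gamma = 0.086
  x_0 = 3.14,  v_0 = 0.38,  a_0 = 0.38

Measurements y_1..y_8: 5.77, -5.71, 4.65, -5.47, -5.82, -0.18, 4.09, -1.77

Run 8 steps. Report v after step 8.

v_post = 1.7390

step 1: x_pred=3.4243  r=2.3457  x^+=5.3595  v^+=1.5104  a^+=1.5793
step 2: x_pred=6.5012  r=-12.2112  x^+=-3.5730  v^+=-2.3107  a^+=-4.6642
step 3: x_pred=-5.6978  r=10.3478  x^+=2.8391  v^+=-1.0017  a^+=0.6266
step 4: x_pred=2.3635  r=-7.8335  x^+=-4.0991  v^+=-3.6772  a^+=-3.3787
step 5: x_pred=-6.8002  r=0.9802  x^+=-5.9915  v^+=-5.2565  a^+=-2.8775
step 6: x_pred=-9.5243  r=9.3443  x^+=-1.8153  v^+=-3.3005  a^+=1.9002
step 7: x_pred=-3.4100  r=7.5000  x^+=2.7775  v^+=0.7110  a^+=5.7349
step 8: x_pred=4.1545  r=-5.9245  x^+=-0.7332  v^+=1.7390  a^+=2.7057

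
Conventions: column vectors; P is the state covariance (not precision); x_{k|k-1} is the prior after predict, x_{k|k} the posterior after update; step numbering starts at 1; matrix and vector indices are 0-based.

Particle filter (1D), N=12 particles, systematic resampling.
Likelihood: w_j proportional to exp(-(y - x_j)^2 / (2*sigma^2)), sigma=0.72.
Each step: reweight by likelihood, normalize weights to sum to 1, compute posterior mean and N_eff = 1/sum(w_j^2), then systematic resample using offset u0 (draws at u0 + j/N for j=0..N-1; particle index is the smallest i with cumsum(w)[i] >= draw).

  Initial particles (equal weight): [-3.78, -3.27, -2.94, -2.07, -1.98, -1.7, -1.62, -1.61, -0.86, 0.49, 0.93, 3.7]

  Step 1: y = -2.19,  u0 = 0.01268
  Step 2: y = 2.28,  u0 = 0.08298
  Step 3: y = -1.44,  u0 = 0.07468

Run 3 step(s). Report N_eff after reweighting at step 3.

N_eff = 11.9971

step 1: w=[0.0163, 0.0605, 0.1083, 0.1837, 0.1785, 0.1478, 0.1362, 0.1347, 0.0338, 0.0002, 0.0000, 0.0000]  mean=-2.0292  Neff=7.0943  idx=[0, 2, 2, 3, 3, 4, 4, 5, 5, 6, 7, 7]
step 2: w=[0.0000, 0.0000, 0.0000, 0.0063, 0.0063, 0.0133, 0.0133, 0.1232, 0.1232, 0.2263, 0.2440, 0.2440]  mean=-1.6501  Neff=4.9728  idx=[7, 8, 8, 9, 9, 9, 10, 10, 10, 11, 11, 11]
step 3: w=[0.0811, 0.0811, 0.0811, 0.0839, 0.0839, 0.0839, 0.0842, 0.0842, 0.0842, 0.0842, 0.0842, 0.0842]  mean=-1.6344  Neff=11.9971  idx=[0, 1, 2, 3, 4, 5, 6, 7, 8, 9, 10, 11]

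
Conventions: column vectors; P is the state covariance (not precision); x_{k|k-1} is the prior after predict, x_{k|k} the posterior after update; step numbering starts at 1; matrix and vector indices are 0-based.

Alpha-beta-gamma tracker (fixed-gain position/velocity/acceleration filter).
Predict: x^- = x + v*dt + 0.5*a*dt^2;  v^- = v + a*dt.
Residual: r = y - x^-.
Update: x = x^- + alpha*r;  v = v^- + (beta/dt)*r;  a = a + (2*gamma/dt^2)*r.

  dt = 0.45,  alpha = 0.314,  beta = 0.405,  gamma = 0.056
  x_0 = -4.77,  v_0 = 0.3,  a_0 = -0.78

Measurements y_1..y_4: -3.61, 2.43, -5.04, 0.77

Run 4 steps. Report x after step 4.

step 1: x_pred=-4.7140  r=1.1040  x^+=-4.3673  v^+=0.9426  a^+=-0.1694
step 2: x_pred=-3.9603  r=6.3903  x^+=-1.9538  v^+=6.6176  a^+=3.3650
step 3: x_pred=1.3649  r=-6.4049  x^+=-0.6463  v^+=2.3675  a^+=-0.1775
step 4: x_pred=0.4011  r=0.3689  x^+=0.5170  v^+=2.6196  a^+=0.0265

x_post = 0.5170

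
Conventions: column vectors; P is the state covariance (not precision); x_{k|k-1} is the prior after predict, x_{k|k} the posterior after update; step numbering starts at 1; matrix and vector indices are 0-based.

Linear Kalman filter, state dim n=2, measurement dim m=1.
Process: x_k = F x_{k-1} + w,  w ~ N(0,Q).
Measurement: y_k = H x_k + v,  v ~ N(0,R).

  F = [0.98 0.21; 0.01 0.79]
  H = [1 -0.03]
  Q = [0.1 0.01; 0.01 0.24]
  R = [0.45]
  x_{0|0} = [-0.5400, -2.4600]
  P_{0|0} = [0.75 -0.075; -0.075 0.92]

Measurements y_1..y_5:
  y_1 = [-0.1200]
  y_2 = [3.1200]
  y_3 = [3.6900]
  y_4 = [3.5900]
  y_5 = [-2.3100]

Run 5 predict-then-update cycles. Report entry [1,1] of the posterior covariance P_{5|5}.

step 1: x^-=[-1.0458, -1.9488]  P^-=[0.8300 0.1118; 0.1118 0.8131]  S=[1.2740]  K=[0.6488; 0.0686]  nu=[0.8673]  x^+=[-0.4830, -1.8893]  P^+=[0.2936 0.0551; 0.0551 0.8071]
step 2: x^-=[-0.8701, -1.4974]  P^-=[0.4403 0.1895; 0.1895 0.7446]  S=[0.8796]  K=[0.4941; 0.1901]  nu=[3.9452]  x^+=[1.0791, -0.7475]  P^+=[0.2255 0.1069; 0.1069 0.7128]
step 3: x^-=[0.9006, -0.5797]  P^-=[0.3921 0.2135; 0.2135 0.6866]  S=[0.8299]  K=[0.4647; 0.2324]  nu=[2.7720]  x^+=[2.1888, 0.0645]  P^+=[0.2128 0.1238; 0.1238 0.6418]
step 4: x^-=[2.1586, 0.0729]  P^-=[0.3837 0.2147; 0.2147 0.6425]  S=[0.8214]  K=[0.4593; 0.2379]  nu=[1.4336]  x^+=[2.8170, 0.4139]  P^+=[0.2104 0.1249; 0.1249 0.5960]
step 5: x^-=[2.8476, 0.3552]  P^-=[0.3798 0.2079; 0.2079 0.6140]  S=[0.8179]  K=[0.4567; 0.2317]  nu=[-5.1469]  x^+=[0.4967, -0.8374]  P^+=[0.2092 0.1214; 0.1214 0.5701]

P_post[1,1] = 0.5701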